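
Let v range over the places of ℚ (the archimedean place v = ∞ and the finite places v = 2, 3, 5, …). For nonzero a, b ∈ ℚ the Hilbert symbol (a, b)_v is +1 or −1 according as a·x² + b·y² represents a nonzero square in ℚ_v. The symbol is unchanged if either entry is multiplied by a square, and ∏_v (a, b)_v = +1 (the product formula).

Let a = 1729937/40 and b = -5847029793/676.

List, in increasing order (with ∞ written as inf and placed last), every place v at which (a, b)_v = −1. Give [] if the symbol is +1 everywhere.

Mod squares: a ≡ 170, b ≡ -33. Check v ∈ {∞, 2, 3, 5, 11, 13, 17, 29}.
v=11: a=11^2·(≡9), b=11^1·(≡6) mod 11; (9|11)=+1, (6|11)=-1; (−1)^{2·1·5}·(+1)^1·(-1)^2 = +1.
v=13: a=13^0·(≡1), b=13^-2·(≡8) mod 13; (1|13)=+1, (8|13)=-1; (−1)^{0·-2·6}·(+1)^-2·(-1)^0 = +1.
v=2: v_2(a)=-3, v_2(b)=-2; units ≡ 5, 7 (mod 8); ε·ε+αω+βω = 0·1+-3·0+-2·1 ≡ 0  ⇒  (a,b)_2 = +1.
v=17: a=17^1·(≡14), b=17^2·(≡4) mod 17; (14|17)=-1, (4|17)=+1; (−1)^{1·2·8}·(-1)^2·(+1)^1 = +1.
v=29: a=29^2·(≡13), b=29^2·(≡5) mod 29; (13|29)=+1, (5|29)=+1; (−1)^{2·2·14}·(+1)^2·(+1)^2 = +1.
v=5: a=5^-1·(≡4), b=5^0·(≡2) mod 5; (4|5)=+1, (2|5)=-1; (−1)^{-1·0·2}·(+1)^0·(-1)^-1 = -1.
v=3: a=3^0·(≡2), b=3^7·(≡1) mod 3; (2|3)=-1, (1|3)=+1; (−1)^{0·7·1}·(-1)^7·(+1)^0 = -1.
v=∞: 170 > 0 and -33 < 0  ⇒  (a,b)_∞ = +1.
(170, -33 / ℚ) ramifies at {3, 5}: a division algebra.

[3, 5]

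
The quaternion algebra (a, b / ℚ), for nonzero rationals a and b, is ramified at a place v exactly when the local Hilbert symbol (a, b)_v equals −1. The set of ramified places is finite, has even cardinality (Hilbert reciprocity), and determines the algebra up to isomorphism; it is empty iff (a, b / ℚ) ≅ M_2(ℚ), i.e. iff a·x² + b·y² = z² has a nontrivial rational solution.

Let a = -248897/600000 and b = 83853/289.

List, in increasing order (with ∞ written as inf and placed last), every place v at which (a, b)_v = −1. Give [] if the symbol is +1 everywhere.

[3, 5]

Mod squares: a ≡ -255, b ≡ 77. Check v ∈ {∞, 2, 3, 5, 7, 11, 17}.
v=∞: -255 < 0 and 77 > 0  ⇒  (a,b)_∞ = +1.
v=7: a=7^0·(≡1), b=7^1·(≡1) mod 7; (1|7)=+1, (1|7)=+1; (−1)^{0·1·3}·(+1)^1·(+1)^0 = +1.
v=3: a=3^-1·(≡2), b=3^2·(≡2) mod 3; (2|3)=-1, (2|3)=-1; (−1)^{-1·2·1}·(-1)^2·(-1)^-1 = -1.
v=17: a=17^1·(≡15), b=17^-2·(≡9) mod 17; (15|17)=+1, (9|17)=+1; (−1)^{1·-2·8}·(+1)^-2·(+1)^1 = +1.
v=5: a=5^-5·(≡4), b=5^0·(≡2) mod 5; (4|5)=+1, (2|5)=-1; (−1)^{-5·0·2}·(+1)^0·(-1)^-5 = -1.
v=11: a=11^4·(≡1), b=11^3·(≡10) mod 11; (1|11)=+1, (10|11)=-1; (−1)^{4·3·5}·(+1)^3·(-1)^4 = +1.
v=2: v_2(a)=-6, v_2(b)=0; units ≡ 1, 5 (mod 8); ε·ε+αω+βω = 0·0+-6·1+0·0 ≡ 0  ⇒  (a,b)_2 = +1.
Ram(-255, 77) = {3, 5}; no ℚ_3-point on the conic.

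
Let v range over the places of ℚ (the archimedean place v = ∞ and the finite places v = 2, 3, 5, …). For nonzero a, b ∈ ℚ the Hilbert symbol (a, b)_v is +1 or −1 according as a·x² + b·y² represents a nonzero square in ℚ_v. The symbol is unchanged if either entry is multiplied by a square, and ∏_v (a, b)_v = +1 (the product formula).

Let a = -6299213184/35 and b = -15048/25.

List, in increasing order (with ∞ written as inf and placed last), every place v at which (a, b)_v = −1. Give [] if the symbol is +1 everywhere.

[2, 5, 17, inf]

(a, b) ≡ (-13090, -418) mod (ℚ^×)²; places V = {2, 3, 5, 7, 11, 17, 19, ∞}.
(a,b)_7: α=-1, u≡6; β=0, v≡4 (mod 7); (6|7)=-1, (4|7)=+1; sign (−1)^0·-1^0·+1^-1 = +1.
(a,b)_17: α=1, u≡10; β=0, v≡6 (mod 17); (10|17)=-1, (6|17)=-1; sign (−1)^0·-1^0·-1^1 = -1.
(a,b)_2: α=7, β=3; u≡7, v≡7 (mod 8); ε(u)ε(v)=1·1, αω(v)=7·0, βω(u)=3·0; sum ≡ 1  ⇒  -1.
(a,b)_∞: sgn(-13090)=−, sgn(-418)=−, so -1.
(a,b)_3: α=6, u≡2; β=2, v≡2 (mod 3); (2|3)=-1, (2|3)=-1; sign (−1)^0·-1^2·-1^6 = +1.
(a,b)_19: α=2, u≡16; β=1, v≡1 (mod 19); (16|19)=+1, (1|19)=+1; sign (−1)^0·+1^1·+1^2 = +1.
(a,b)_11: α=1, u≡5; β=1, v≡6 (mod 11); (5|11)=+1, (6|11)=-1; sign (−1)^1·+1^1·-1^1 = +1.
(a,b)_5: α=-1, u≡3; β=-2, v≡2 (mod 5); (3|5)=-1, (2|5)=-1; sign (−1)^0·-1^-2·-1^-1 = -1.
(-13090, -418 / ℚ) ramifies at {2, 5, 17, ∞}: a division algebra.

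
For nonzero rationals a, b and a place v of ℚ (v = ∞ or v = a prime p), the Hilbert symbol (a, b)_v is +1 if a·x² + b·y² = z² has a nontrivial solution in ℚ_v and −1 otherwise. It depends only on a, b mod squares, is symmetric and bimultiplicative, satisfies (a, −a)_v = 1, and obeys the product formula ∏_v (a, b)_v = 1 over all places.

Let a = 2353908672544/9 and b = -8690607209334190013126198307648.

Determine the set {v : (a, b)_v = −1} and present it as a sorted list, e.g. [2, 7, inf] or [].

[2, 11, 13, 17]

(a, b) ≡ (111826, -2788357) mod (ℚ^×)²; places V = {2, 3, 11, 13, 17, 23, 31, 37, ∞}.
(a,b)_∞: sgn(111826)=+, sgn(-2788357)=−, so +1.
(a,b)_13: α=1, u≡1; β=3, v≡8 (mod 13); (1|13)=+1, (8|13)=-1; sign (−1)^0·+1^3·-1^1 = -1.
(a,b)_23: α=1, u≡6; β=2, v≡3 (mod 23); (6|23)=+1, (3|23)=+1; sign (−1)^0·+1^2·+1^1 = +1.
(a,b)_31: α=2, u≡18; β=5, v≡24 (mod 31); (18|31)=+1, (24|31)=-1; sign (−1)^0·+1^5·-1^2 = +1.
(a,b)_11: α=1, u≡10; β=3, v≡7 (mod 11); (10|11)=-1, (7|11)=-1; sign (−1)^1·-1^3·-1^1 = -1.
(a,b)_3: α=-2, u≡1; β=2, v≡2 (mod 3); (1|3)=+1, (2|3)=-1; sign (−1)^0·+1^2·-1^-2 = +1.
(a,b)_17: α=1, u≡9; β=3, v≡6 (mod 17); (9|17)=+1, (6|17)=-1; sign (−1)^0·+1^3·-1^1 = -1.
(a,b)_37: α=2, u≡28; β=5, v≡17 (mod 37); (28|37)=+1, (17|37)=-1; sign (−1)^0·+1^5·-1^2 = +1.
(a,b)_2: α=5, β=6; u≡1, v≡3 (mod 8); ε(u)ε(v)=0·1, αω(v)=5·1, βω(u)=6·0; sum ≡ 1  ⇒  -1.
|Ram(111826, -2788357)| = 4, even; anisotropic at {2, 11, 13, 17}.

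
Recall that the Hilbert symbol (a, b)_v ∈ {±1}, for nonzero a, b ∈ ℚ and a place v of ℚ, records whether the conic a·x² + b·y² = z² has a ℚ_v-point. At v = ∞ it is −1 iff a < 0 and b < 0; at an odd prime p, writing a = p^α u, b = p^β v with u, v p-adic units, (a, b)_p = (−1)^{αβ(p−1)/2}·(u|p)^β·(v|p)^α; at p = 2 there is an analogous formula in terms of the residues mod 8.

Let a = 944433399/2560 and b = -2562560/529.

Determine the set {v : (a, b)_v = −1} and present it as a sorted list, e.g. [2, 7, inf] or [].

[2, 7]

Mod squares: a ≡ 390, b ≡ -10010. Check v ∈ {∞, 2, 3, 5, 7, 11, 13, 19, 23, 37}.
v=2: v_2(a)=-9, v_2(b)=9; units ≡ 3, 3 (mod 8); ε·ε+αω+βω = 1·1+-9·1+9·1 ≡ 1  ⇒  (a,b)_2 = -1.
v=7: a=7^2·(≡3), b=7^1·(≡5) mod 7; (3|7)=-1, (5|7)=-1; (−1)^{2·1·3}·(-1)^1·(-1)^2 = -1.
v=11: a=11^0·(≡1), b=11^1·(≡9) mod 11; (1|11)=+1, (9|11)=+1; (−1)^{0·1·5}·(+1)^1·(+1)^0 = +1.
v=23: a=23^0·(≡22), b=23^-2·(≡8) mod 23; (22|23)=-1, (8|23)=+1; (−1)^{0·-2·11}·(-1)^-2·(+1)^0 = +1.
v=13: a=13^1·(≡9), b=13^1·(≡10) mod 13; (9|13)=+1, (10|13)=+1; (−1)^{1·1·6}·(+1)^1·(+1)^1 = +1.
v=∞: 390 > 0 and -10010 < 0  ⇒  (a,b)_∞ = +1.
v=37: a=37^2·(≡22), b=37^0·(≡29) mod 37; (22|37)=-1, (29|37)=-1; (−1)^{2·0·18}·(-1)^0·(-1)^2 = +1.
v=3: a=3^1·(≡1), b=3^0·(≡1) mod 3; (1|3)=+1, (1|3)=+1; (−1)^{1·0·1}·(+1)^0·(+1)^1 = +1.
v=5: a=5^-1·(≡2), b=5^1·(≡2) mod 5; (2|5)=-1, (2|5)=-1; (−1)^{-1·1·2}·(-1)^1·(-1)^-1 = +1.
v=19: a=19^2·(≡13), b=19^0·(≡10) mod 19; (13|19)=-1, (10|19)=-1; (−1)^{2·0·9}·(-1)^0·(-1)^2 = +1.
|Ram(390, -10010)| = 2, even; anisotropic at {2, 7}.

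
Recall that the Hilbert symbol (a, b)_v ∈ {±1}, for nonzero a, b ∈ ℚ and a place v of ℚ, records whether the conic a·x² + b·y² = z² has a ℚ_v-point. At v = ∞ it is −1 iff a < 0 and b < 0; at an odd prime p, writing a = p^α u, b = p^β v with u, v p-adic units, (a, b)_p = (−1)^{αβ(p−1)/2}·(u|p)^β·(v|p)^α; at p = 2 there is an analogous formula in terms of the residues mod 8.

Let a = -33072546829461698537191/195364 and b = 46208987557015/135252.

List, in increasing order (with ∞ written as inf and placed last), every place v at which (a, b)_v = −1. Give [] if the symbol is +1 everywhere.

Mod squares: a ≡ -31, b ≡ 5480995. Check v ∈ {∞, 2, 3, 5, 13, 17, 19, 29, 31, 37, 43, 53}.
v=3: a=3^0·(≡2), b=3^-2·(≡1) mod 3; (2|3)=-1, (1|3)=+1; (−1)^{0·-2·1}·(-1)^-2·(+1)^0 = +1.
v=13: a=13^-2·(≡5), b=13^-1·(≡9) mod 13; (5|13)=-1, (9|13)=+1; (−1)^{-2·-1·6}·(-1)^-1·(+1)^-2 = -1.
v=37: a=37^4·(≡18), b=37^1·(≡15) mod 37; (18|37)=-1, (15|37)=-1; (−1)^{4·1·18}·(-1)^1·(-1)^4 = -1.
v=53: a=53^2·(≡45), b=53^1·(≡27) mod 53; (45|53)=-1, (27|53)=-1; (−1)^{2·1·26}·(-1)^1·(-1)^2 = -1.
v=2: v_2(a)=-2, v_2(b)=-2; units ≡ 1, 3 (mod 8); ε·ε+αω+βω = 0·1+-2·1+-2·0 ≡ 0  ⇒  (a,b)_2 = +1.
v=31: a=31^1·(≡22), b=31^0·(≡25) mod 31; (22|31)=-1, (25|31)=+1; (−1)^{1·0·15}·(-1)^0·(+1)^1 = +1.
v=19: a=19^4·(≡9), b=19^4·(≡12) mod 19; (9|19)=+1, (12|19)=-1; (−1)^{4·4·9}·(+1)^4·(-1)^4 = +1.
v=∞: -31 < 0 and 5480995 > 0  ⇒  (a,b)_∞ = +1.
v=5: a=5^0·(≡1), b=5^1·(≡4) mod 5; (1|5)=+1, (4|5)=+1; (−1)^{0·1·2}·(+1)^1·(+1)^0 = +1.
v=43: a=43^2·(≡5), b=43^1·(≡21) mod 43; (5|43)=-1, (21|43)=+1; (−1)^{2·1·21}·(-1)^1·(+1)^2 = -1.
v=29: a=29^2·(≡11), b=29^2·(≡9) mod 29; (11|29)=-1, (9|29)=+1; (−1)^{2·2·14}·(-1)^2·(+1)^2 = +1.
v=17: a=17^-2·(≡10), b=17^-2·(≡15) mod 17; (10|17)=-1, (15|17)=+1; (−1)^{-2·-2·8}·(-1)^-2·(+1)^-2 = +1.
Ram(-31, 5480995) = {13, 37, 43, 53}; no ℚ_13-point on the conic.

[13, 37, 43, 53]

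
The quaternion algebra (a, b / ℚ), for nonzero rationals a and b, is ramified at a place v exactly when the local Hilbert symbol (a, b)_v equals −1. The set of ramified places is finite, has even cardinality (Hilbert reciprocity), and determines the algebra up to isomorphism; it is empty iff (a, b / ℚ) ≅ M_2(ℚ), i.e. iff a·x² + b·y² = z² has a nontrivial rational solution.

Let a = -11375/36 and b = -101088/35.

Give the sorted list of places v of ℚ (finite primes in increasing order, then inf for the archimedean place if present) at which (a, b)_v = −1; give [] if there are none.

Mod squares: a ≡ -455, b ≡ -2730. Check v ∈ {∞, 2, 3, 5, 7, 13}.
v=5: a=5^3·(≡4), b=5^-1·(≡1) mod 5; (4|5)=+1, (1|5)=+1; (−1)^{3·-1·2}·(+1)^-1·(+1)^3 = +1.
v=∞: -455 < 0 and -2730 < 0  ⇒  (a,b)_∞ = -1.
v=7: a=7^1·(≡6), b=7^-1·(≡4) mod 7; (6|7)=-1, (4|7)=+1; (−1)^{1·-1·3}·(-1)^-1·(+1)^1 = +1.
v=3: a=3^-2·(≡1), b=3^5·(≡2) mod 3; (1|3)=+1, (2|3)=-1; (−1)^{-2·5·1}·(+1)^5·(-1)^-2 = +1.
v=2: v_2(a)=-2, v_2(b)=5; units ≡ 1, 3 (mod 8); ε·ε+αω+βω = 0·1+-2·1+5·0 ≡ 0  ⇒  (a,b)_2 = +1.
v=13: a=13^1·(≡10), b=13^1·(≡7) mod 13; (10|13)=+1, (7|13)=-1; (−1)^{1·1·6}·(+1)^1·(-1)^1 = -1.
(-455, -2730 / ℚ) ramifies at {13, ∞}: a division algebra.

[13, inf]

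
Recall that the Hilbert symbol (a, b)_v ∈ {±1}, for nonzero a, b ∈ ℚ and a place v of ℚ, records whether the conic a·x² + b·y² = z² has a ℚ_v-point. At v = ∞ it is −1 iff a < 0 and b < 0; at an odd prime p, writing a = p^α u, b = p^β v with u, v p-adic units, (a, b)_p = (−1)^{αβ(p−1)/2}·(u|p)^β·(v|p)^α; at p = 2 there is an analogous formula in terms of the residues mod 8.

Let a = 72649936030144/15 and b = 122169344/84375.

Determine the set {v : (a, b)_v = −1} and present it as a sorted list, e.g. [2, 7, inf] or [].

[11, 29]

(a, b) ≡ (4785, 14790) mod (ℚ^×)²; places V = {2, 3, 5, 11, 17, 29, ∞}.
(a,b)_29: α=3, u≡6; β=1, v≡14 (mod 29); (6|29)=+1, (14|29)=-1; sign (−1)^0·+1^1·-1^3 = -1.
(a,b)_2: α=6, β=11; u≡1, v≡3 (mod 8); ε(u)ε(v)=0·1, αω(v)=6·1, βω(u)=11·0; sum ≡ 0  ⇒  +1.
(a,b)_17: α=2, u≡16; β=1, v≡14 (mod 17); (16|17)=+1, (14|17)=-1; sign (−1)^0·+1^1·-1^2 = +1.
(a,b)_11: α=5, u≡8; β=2, v≡8 (mod 11); (8|11)=-1, (8|11)=-1; sign (−1)^0·-1^2·-1^5 = -1.
(a,b)_5: α=-1, u≡3; β=-5, v≡2 (mod 5); (3|5)=-1, (2|5)=-1; sign (−1)^0·-1^-5·-1^-1 = +1.
(a,b)_∞: sgn(4785)=+, sgn(14790)=+, so +1.
(a,b)_3: α=-1, u≡2; β=-3, v≡1 (mod 3); (2|3)=-1, (1|3)=+1; sign (−1)^1·-1^-3·+1^-1 = +1.
|Ram(4785, 14790)| = 2, even; anisotropic at {11, 29}.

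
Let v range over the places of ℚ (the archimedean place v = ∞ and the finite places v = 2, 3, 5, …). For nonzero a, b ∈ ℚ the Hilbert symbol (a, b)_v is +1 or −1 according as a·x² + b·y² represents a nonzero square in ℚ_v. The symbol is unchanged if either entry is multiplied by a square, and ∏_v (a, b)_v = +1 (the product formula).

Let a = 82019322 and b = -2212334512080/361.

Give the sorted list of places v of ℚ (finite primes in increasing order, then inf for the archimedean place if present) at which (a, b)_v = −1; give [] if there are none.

[2, 3, 5, 17]

(a, b) ≡ (2618, -2805) mod (ℚ^×)²; places V = {2, 3, 5, 7, 11, 17, 19, 59, ∞}.
(a,b)_17: α=1, u≡15; β=3, v≡7 (mod 17); (15|17)=+1, (7|17)=-1; sign (−1)^0·+1^3·-1^1 = -1.
(a,b)_19: α=0, u≡8; β=-2, v≡9 (mod 19); (8|19)=-1, (9|19)=+1; sign (−1)^0·-1^-2·+1^0 = +1.
(a,b)_5: α=0, u≡2; β=1, v≡4 (mod 5); (2|5)=-1, (4|5)=+1; sign (−1)^0·-1^1·+1^0 = -1.
(a,b)_2: α=1, β=4; u≡5, v≡3 (mod 8); ε(u)ε(v)=0·1, αω(v)=1·1, βω(u)=4·1; sum ≡ 1  ⇒  -1.
(a,b)_11: α=1, u≡7; β=1, v≡1 (mod 11); (7|11)=-1, (1|11)=+1; sign (−1)^1·-1^1·+1^1 = +1.
(a,b)_∞: sgn(2618)=+, sgn(-2805)=−, so +1.
(a,b)_59: α=2, u≡21; β=2, v≡28 (mod 59); (21|59)=+1, (28|59)=+1; sign (−1)^0·+1^2·+1^2 = +1.
(a,b)_7: α=1, u≡5; β=2, v≡4 (mod 7); (5|7)=-1, (4|7)=+1; sign (−1)^0·-1^2·+1^1 = +1.
(a,b)_3: α=2, u≡2; β=1, v≡1 (mod 3); (2|3)=-1, (1|3)=+1; sign (−1)^0·-1^1·+1^2 = -1.
|Ram(2618, -2805)| = 4, even; anisotropic at {2, 3, 5, 17}.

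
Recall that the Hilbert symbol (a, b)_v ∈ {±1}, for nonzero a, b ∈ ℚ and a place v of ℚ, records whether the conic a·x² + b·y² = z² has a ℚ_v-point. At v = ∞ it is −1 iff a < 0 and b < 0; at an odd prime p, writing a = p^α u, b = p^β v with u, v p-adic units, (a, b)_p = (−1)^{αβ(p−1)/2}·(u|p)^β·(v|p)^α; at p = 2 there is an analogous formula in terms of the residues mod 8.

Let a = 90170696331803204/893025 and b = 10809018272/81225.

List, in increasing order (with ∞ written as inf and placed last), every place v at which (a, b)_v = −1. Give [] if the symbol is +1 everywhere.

Mod squares: a ≡ 41, b ≡ 2378. Check v ∈ {∞, 2, 3, 5, 7, 13, 19, 29, 37, 41}.
v=19: a=19^0·(≡14), b=19^-2·(≡3) mod 19; (14|19)=-1, (3|19)=-1; (−1)^{0·-2·9}·(-1)^-2·(-1)^0 = +1.
v=5: a=5^-2·(≡4), b=5^-2·(≡3) mod 5; (4|5)=+1, (3|5)=-1; (−1)^{-2·-2·2}·(+1)^-2·(-1)^-2 = +1.
v=2: v_2(a)=2, v_2(b)=5; units ≡ 1, 5 (mod 8); ε·ε+αω+βω = 0·0+2·1+5·0 ≡ 0  ⇒  (a,b)_2 = +1.
v=13: a=13^2·(≡2), b=13^2·(≡1) mod 13; (2|13)=-1, (1|13)=+1; (−1)^{2·2·6}·(-1)^2·(+1)^2 = +1.
v=41: a=41^5·(≡40), b=41^3·(≡12) mod 41; (40|41)=+1, (12|41)=-1; (−1)^{5·3·20}·(+1)^3·(-1)^5 = -1.
v=7: a=7^-2·(≡3), b=7^0·(≡6) mod 7; (3|7)=-1, (6|7)=-1; (−1)^{-2·0·3}·(-1)^0·(-1)^-2 = +1.
v=29: a=29^2·(≡19), b=29^1·(≡13) mod 29; (19|29)=-1, (13|29)=+1; (−1)^{2·1·14}·(-1)^1·(+1)^2 = -1.
v=3: a=3^-6·(≡2), b=3^-2·(≡2) mod 3; (2|3)=-1, (2|3)=-1; (−1)^{-6·-2·1}·(-1)^-2·(-1)^-6 = +1.
v=37: a=37^2·(≡3), b=37^0·(≡11) mod 37; (3|37)=+1, (11|37)=+1; (−1)^{2·0·18}·(+1)^0·(+1)^2 = +1.
v=∞: 41 > 0 and 2378 > 0  ⇒  (a,b)_∞ = +1.
|Ram(41, 2378)| = 2, even; anisotropic at {29, 41}.

[29, 41]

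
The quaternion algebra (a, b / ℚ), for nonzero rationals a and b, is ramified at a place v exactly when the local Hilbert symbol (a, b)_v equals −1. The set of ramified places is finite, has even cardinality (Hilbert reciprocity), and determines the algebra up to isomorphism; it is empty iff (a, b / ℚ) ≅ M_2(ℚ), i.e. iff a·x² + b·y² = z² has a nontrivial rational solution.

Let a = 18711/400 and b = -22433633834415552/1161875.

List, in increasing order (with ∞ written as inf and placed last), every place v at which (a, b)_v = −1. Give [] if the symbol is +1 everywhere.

(a, b) ≡ (231, -154077) mod (ℚ^×)²; places V = {2, 3, 5, 7, 11, 13, 23, 29, 31, ∞}.
(a,b)_13: α=0, u≡3; β=-2, v≡4 (mod 13); (3|13)=+1, (4|13)=+1; sign (−1)^0·+1^-2·+1^0 = +1.
(a,b)_2: α=-4, β=6; u≡7, v≡3 (mod 8); ε(u)ε(v)=1·1, αω(v)=-4·1, βω(u)=6·0; sum ≡ 1  ⇒  -1.
(a,b)_5: α=-2, u≡1; β=-4, v≡2 (mod 5); (1|5)=+1, (2|5)=-1; sign (−1)^0·+1^-4·-1^-2 = +1.
(a,b)_7: α=1, u≡6; β=3, v≡2 (mod 7); (6|7)=-1, (2|7)=+1; sign (−1)^1·-1^3·+1^1 = +1.
(a,b)_∞: sgn(231)=+, sgn(-154077)=−, so +1.
(a,b)_3: α=5, u≡2; β=13, v≡1 (mod 3); (2|3)=-1, (1|3)=+1; sign (−1)^1·-1^13·+1^5 = +1.
(a,b)_29: α=0, u≡28; β=1, v≡5 (mod 29); (28|29)=+1, (5|29)=+1; sign (−1)^0·+1^1·+1^0 = +1.
(a,b)_11: α=1, u≡10; β=-1, v≡7 (mod 11); (10|11)=-1, (7|11)=-1; sign (−1)^1·-1^-1·-1^1 = -1.
(a,b)_31: α=0, u≡25; β=2, v≡22 (mod 31); (25|31)=+1, (22|31)=-1; sign (−1)^0·+1^2·-1^0 = +1.
(a,b)_23: α=0, u≡9; β=1, v≡21 (mod 23); (9|23)=+1, (21|23)=-1; sign (−1)^0·+1^1·-1^0 = +1.
|Ram(231, -154077)| = 2, even; anisotropic at {2, 11}.

[2, 11]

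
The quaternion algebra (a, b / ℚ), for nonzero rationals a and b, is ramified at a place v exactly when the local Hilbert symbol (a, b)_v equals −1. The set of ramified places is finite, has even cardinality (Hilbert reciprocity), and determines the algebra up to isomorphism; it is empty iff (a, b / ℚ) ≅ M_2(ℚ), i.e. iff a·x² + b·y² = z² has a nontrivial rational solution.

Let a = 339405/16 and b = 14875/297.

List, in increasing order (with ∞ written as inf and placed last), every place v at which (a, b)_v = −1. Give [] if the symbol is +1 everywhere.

[3, 5, 7, 17]

(a, b) ≡ (2805, 19635) mod (ℚ^×)²; places V = {2, 3, 5, 7, 11, 17, ∞}.
(a,b)_3: α=1, u≡2; β=-3, v≡2 (mod 3); (2|3)=-1, (2|3)=-1; sign (−1)^1·-1^-3·-1^1 = -1.
(a,b)_17: α=1, u≡10; β=1, v≡1 (mod 17); (10|17)=-1, (1|17)=+1; sign (−1)^0·-1^1·+1^1 = -1.
(a,b)_7: α=0, u≡5; β=1, v≡6 (mod 7); (5|7)=-1, (6|7)=-1; sign (−1)^0·-1^1·-1^0 = -1.
(a,b)_5: α=1, u≡1; β=3, v≡2 (mod 5); (1|5)=+1, (2|5)=-1; sign (−1)^0·+1^3·-1^1 = -1.
(a,b)_2: α=-4, β=0; u≡5, v≡3 (mod 8); ε(u)ε(v)=0·1, αω(v)=-4·1, βω(u)=0·1; sum ≡ 0  ⇒  +1.
(a,b)_11: α=3, u≡7; β=-1, v≡5 (mod 11); (7|11)=-1, (5|11)=+1; sign (−1)^1·-1^-1·+1^3 = +1.
(a,b)_∞: sgn(2805)=+, sgn(19635)=+, so +1.
Ram(2805, 19635) = {3, 5, 7, 17}; no ℚ_3-point on the conic.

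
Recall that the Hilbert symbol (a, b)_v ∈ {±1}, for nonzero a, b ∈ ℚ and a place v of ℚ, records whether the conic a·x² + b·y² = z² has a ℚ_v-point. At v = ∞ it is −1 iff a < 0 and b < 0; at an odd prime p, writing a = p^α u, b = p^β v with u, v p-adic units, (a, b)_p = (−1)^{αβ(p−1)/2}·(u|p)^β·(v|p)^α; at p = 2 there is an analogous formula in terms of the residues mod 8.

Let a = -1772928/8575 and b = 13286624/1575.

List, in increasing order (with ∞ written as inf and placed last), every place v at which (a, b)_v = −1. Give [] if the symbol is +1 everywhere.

Mod squares: a ≡ -266, b ≡ 3458. Check v ∈ {∞, 2, 3, 5, 7, 13, 19, 41}.
v=19: a=19^1·(≡9), b=19^1·(≡9) mod 19; (9|19)=+1, (9|19)=+1; (−1)^{1·1·9}·(+1)^1·(+1)^1 = -1.
v=∞: -266 < 0 and 3458 > 0  ⇒  (a,b)_∞ = +1.
v=41: a=41^0·(≡40), b=41^2·(≡26) mod 41; (40|41)=+1, (26|41)=-1; (−1)^{0·2·20}·(+1)^2·(-1)^0 = +1.
v=5: a=5^-2·(≡4), b=5^-2·(≡3) mod 5; (4|5)=+1, (3|5)=-1; (−1)^{-2·-2·2}·(+1)^-2·(-1)^-2 = +1.
v=7: a=7^-3·(≡1), b=7^-1·(≡1) mod 7; (1|7)=+1, (1|7)=+1; (−1)^{-3·-1·3}·(+1)^-1·(+1)^-3 = -1.
v=13: a=13^0·(≡8), b=13^1·(≡7) mod 13; (8|13)=-1, (7|13)=-1; (−1)^{0·1·6}·(-1)^1·(-1)^0 = -1.
v=3: a=3^6·(≡1), b=3^-2·(≡2) mod 3; (1|3)=+1, (2|3)=-1; (−1)^{6·-2·1}·(+1)^-2·(-1)^6 = +1.
v=2: v_2(a)=7, v_2(b)=5; units ≡ 3, 1 (mod 8); ε·ε+αω+βω = 1·0+7·0+5·1 ≡ 1  ⇒  (a,b)_2 = -1.
Ram(-266, 3458) = {2, 7, 13, 19}; no ℚ_2-point on the conic.

[2, 7, 13, 19]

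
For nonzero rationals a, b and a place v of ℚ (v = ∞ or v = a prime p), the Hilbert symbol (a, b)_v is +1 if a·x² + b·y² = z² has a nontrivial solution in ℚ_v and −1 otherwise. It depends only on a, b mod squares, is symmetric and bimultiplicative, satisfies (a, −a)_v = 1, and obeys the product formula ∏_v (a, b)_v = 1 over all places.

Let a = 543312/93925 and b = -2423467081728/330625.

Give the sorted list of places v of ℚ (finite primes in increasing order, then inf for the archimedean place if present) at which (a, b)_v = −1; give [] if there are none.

Mod squares: a ≡ 1001, b ≡ -77. Check v ∈ {∞, 2, 3, 5, 7, 11, 13, 17, 23}.
v=11: a=11^1·(≡5), b=11^3·(≡3) mod 11; (5|11)=+1, (3|11)=+1; (−1)^{1·3·5}·(+1)^3·(+1)^1 = -1.
v=5: a=5^-2·(≡1), b=5^-4·(≡3) mod 5; (1|5)=+1, (3|5)=-1; (−1)^{-2·-4·2}·(+1)^-4·(-1)^-2 = +1.
v=7: a=7^3·(≡5), b=7^3·(≡6) mod 7; (5|7)=-1, (6|7)=-1; (−1)^{3·3·3}·(-1)^3·(-1)^3 = -1.
v=3: a=3^2·(≡2), b=3^4·(≡1) mod 3; (2|3)=-1, (1|3)=+1; (−1)^{2·4·1}·(-1)^4·(+1)^2 = +1.
v=2: v_2(a)=4, v_2(b)=16; units ≡ 1, 3 (mod 8); ε·ε+αω+βω = 0·1+4·1+16·0 ≡ 0  ⇒  (a,b)_2 = +1.
v=13: a=13^-1·(≡12), b=13^0·(≡1) mod 13; (12|13)=+1, (1|13)=+1; (−1)^{-1·0·6}·(+1)^0·(+1)^-1 = +1.
v=∞: 1001 > 0 and -77 < 0  ⇒  (a,b)_∞ = +1.
v=17: a=17^-2·(≡13), b=17^0·(≡1) mod 17; (13|17)=+1, (1|17)=+1; (−1)^{-2·0·8}·(+1)^0·(+1)^-2 = +1.
v=23: a=23^0·(≡9), b=23^-2·(≡22) mod 23; (9|23)=+1, (22|23)=-1; (−1)^{0·-2·11}·(+1)^-2·(-1)^0 = +1.
|Ram(1001, -77)| = 2, even; anisotropic at {7, 11}.

[7, 11]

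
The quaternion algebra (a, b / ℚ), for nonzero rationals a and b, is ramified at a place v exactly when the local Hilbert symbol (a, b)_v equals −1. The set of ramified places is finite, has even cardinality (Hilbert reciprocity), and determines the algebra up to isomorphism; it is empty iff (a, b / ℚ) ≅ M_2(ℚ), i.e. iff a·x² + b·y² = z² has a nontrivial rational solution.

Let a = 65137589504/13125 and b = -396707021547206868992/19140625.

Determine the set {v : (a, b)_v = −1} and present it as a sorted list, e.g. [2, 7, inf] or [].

[7, 13]

Mod squares: a ≡ 4641, b ≡ -2. Check v ∈ {∞, 2, 3, 5, 7, 13, 17, 29, 37}.
v=∞: 4641 > 0 and -2 < 0  ⇒  (a,b)_∞ = +1.
v=7: a=7^-1·(≡6), b=7^-2·(≡6) mod 7; (6|7)=-1, (6|7)=-1; (−1)^{-1·-2·3}·(-1)^-2·(-1)^-1 = -1.
v=13: a=13^1·(≡6), b=13^2·(≡6) mod 13; (6|13)=-1, (6|13)=-1; (−1)^{1·2·6}·(-1)^2·(-1)^1 = -1.
v=5: a=5^-4·(≡4), b=5^-8·(≡2) mod 5; (4|5)=+1, (2|5)=-1; (−1)^{-4·-8·2}·(+1)^-8·(-1)^-4 = +1.
v=3: a=3^-1·(≡2), b=3^0·(≡1) mod 3; (2|3)=-1, (1|3)=+1; (−1)^{-1·0·1}·(-1)^0·(+1)^-1 = +1.
v=2: v_2(a)=8, v_2(b)=23; units ≡ 1, 7 (mod 8); ε·ε+αω+βω = 0·1+8·0+23·0 ≡ 0  ⇒  (a,b)_2 = +1.
v=29: a=29^2·(≡16), b=29^4·(≡3) mod 29; (16|29)=+1, (3|29)=-1; (−1)^{2·4·14}·(+1)^4·(-1)^2 = +1.
v=37: a=37^2·(≡3), b=37^2·(≡29) mod 37; (3|37)=+1, (29|37)=-1; (−1)^{2·2·18}·(+1)^2·(-1)^2 = +1.
v=17: a=17^1·(≡1), b=17^2·(≡8) mod 17; (1|17)=+1, (8|17)=+1; (−1)^{1·2·8}·(+1)^2·(+1)^1 = +1.
(4641, -2 / ℚ) ramifies at {7, 13}: a division algebra.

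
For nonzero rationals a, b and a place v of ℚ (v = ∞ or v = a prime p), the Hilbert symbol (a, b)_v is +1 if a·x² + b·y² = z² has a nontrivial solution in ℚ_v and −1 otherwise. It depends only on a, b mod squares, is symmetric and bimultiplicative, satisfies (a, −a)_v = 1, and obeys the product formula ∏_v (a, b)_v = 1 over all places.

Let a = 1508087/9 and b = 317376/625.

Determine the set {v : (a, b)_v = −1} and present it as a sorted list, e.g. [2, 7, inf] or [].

[2, 7, 17, 19, 23, 29]

Mod squares: a ≡ 1508087, b ≡ 551. Check v ∈ {∞, 2, 3, 5, 7, 17, 19, 23, 29}.
v=29: a=29^1·(≡20), b=29^1·(≡17) mod 29; (20|29)=+1, (17|29)=-1; (−1)^{1·1·14}·(+1)^1·(-1)^1 = -1.
v=23: a=23^1·(≡20), b=23^0·(≡17) mod 23; (20|23)=-1, (17|23)=-1; (−1)^{1·0·11}·(-1)^0·(-1)^1 = -1.
v=2: v_2(a)=0, v_2(b)=6; units ≡ 7, 7 (mod 8); ε·ε+αω+βω = 1·1+0·0+6·0 ≡ 1  ⇒  (a,b)_2 = -1.
v=∞: 1508087 > 0 and 551 > 0  ⇒  (a,b)_∞ = +1.
v=3: a=3^-2·(≡2), b=3^2·(≡2) mod 3; (2|3)=-1, (2|3)=-1; (−1)^{-2·2·1}·(-1)^2·(-1)^-2 = +1.
v=17: a=17^1·(≡10), b=17^0·(≡12) mod 17; (10|17)=-1, (12|17)=-1; (−1)^{1·0·8}·(-1)^0·(-1)^1 = -1.
v=5: a=5^0·(≡3), b=5^-4·(≡1) mod 5; (3|5)=-1, (1|5)=+1; (−1)^{0·-4·2}·(-1)^-4·(+1)^0 = +1.
v=7: a=7^1·(≡1), b=7^0·(≡5) mod 7; (1|7)=+1, (5|7)=-1; (−1)^{1·0·3}·(+1)^0·(-1)^1 = -1.
v=19: a=19^1·(≡18), b=19^1·(≡8) mod 19; (18|19)=-1, (8|19)=-1; (−1)^{1·1·9}·(-1)^1·(-1)^1 = -1.
|Ram(1508087, 551)| = 6, even; anisotropic at {2, 7, 17, 19, 23, 29}.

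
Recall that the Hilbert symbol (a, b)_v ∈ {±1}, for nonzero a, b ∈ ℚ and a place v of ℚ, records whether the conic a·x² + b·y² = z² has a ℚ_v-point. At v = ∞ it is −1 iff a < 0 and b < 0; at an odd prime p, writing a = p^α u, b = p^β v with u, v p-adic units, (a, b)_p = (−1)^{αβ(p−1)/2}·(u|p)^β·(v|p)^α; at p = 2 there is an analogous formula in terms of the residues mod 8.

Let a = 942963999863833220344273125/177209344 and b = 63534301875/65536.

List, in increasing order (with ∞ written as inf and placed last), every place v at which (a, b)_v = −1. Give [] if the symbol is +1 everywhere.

[]

(a, b) ≡ (77, 323) mod (ℚ^×)²; places V = {2, 3, 5, 7, 11, 13, 17, 19, ∞}.
(a,b)_3: α=12, u≡2; β=2, v≡2 (mod 3); (2|3)=-1, (2|3)=-1; sign (−1)^0·-1^2·-1^12 = +1.
(a,b)_∞: sgn(77)=+, sgn(323)=+, so +1.
(a,b)_19: α=2, u≡11; β=1, v≡4 (mod 19); (11|19)=+1, (4|19)=+1; sign (−1)^0·+1^1·+1^2 = +1.
(a,b)_11: α=5, u≡10; β=2, v≡9 (mod 11); (10|11)=-1, (9|11)=+1; sign (−1)^0·-1^2·+1^5 = +1.
(a,b)_5: α=4, u≡3; β=4, v≡3 (mod 5); (3|5)=-1, (3|5)=-1; sign (−1)^0·-1^4·-1^4 = +1.
(a,b)_2: α=-20, β=-16; u≡5, v≡3 (mod 8); ε(u)ε(v)=0·1, αω(v)=-20·1, βω(u)=-16·1; sum ≡ 0  ⇒  +1.
(a,b)_7: α=1, u≡1; β=0, v≡1 (mod 7); (1|7)=+1, (1|7)=+1; sign (−1)^0·+1^0·+1^1 = +1.
(a,b)_13: α=-2, u≡3; β=0, v≡6 (mod 13); (3|13)=+1, (6|13)=-1; sign (−1)^0·+1^0·-1^-2 = +1.
(a,b)_17: α=8, u≡8; β=3, v≡9 (mod 17); (8|17)=+1, (9|17)=+1; sign (−1)^0·+1^3·+1^8 = +1.
Every local symbol is +1, so the conic 77·x² + 323·y² = z² has ℚ_v-points for all v and hence a ℚ-point; (a, b / ℚ) ≅ M_2(ℚ).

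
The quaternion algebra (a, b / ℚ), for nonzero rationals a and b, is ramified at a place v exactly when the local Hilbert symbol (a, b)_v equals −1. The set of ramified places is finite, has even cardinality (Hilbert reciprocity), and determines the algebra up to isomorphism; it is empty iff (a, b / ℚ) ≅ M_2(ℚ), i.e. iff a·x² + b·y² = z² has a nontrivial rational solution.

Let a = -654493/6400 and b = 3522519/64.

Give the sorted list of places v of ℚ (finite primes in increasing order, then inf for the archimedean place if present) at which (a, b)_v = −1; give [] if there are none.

Mod squares: a ≡ -37, b ≡ 391391. Check v ∈ {∞, 2, 3, 5, 7, 11, 13, 17, 19, 23, 37}.
v=5: a=5^-2·(≡2), b=5^0·(≡1) mod 5; (2|5)=-1, (1|5)=+1; (−1)^{-2·0·2}·(-1)^0·(+1)^-2 = +1.
v=11: a=11^0·(≡2), b=11^1·(≡7) mod 11; (2|11)=-1, (7|11)=-1; (−1)^{0·1·5}·(-1)^1·(-1)^0 = -1.
v=2: v_2(a)=-8, v_2(b)=-6; units ≡ 3, 7 (mod 8); ε·ε+αω+βω = 1·1+-8·0+-6·1 ≡ 1  ⇒  (a,b)_2 = -1.
v=3: a=3^0·(≡2), b=3^2·(≡2) mod 3; (2|3)=-1, (2|3)=-1; (−1)^{0·2·1}·(-1)^2·(-1)^0 = +1.
v=37: a=37^1·(≡3), b=37^0·(≡14) mod 37; (3|37)=+1, (14|37)=-1; (−1)^{1·0·18}·(+1)^0·(-1)^1 = -1.
v=23: a=23^0·(≡3), b=23^1·(≡10) mod 23; (3|23)=+1, (10|23)=-1; (−1)^{0·1·11}·(+1)^1·(-1)^0 = +1.
v=∞: -37 < 0 and 391391 > 0  ⇒  (a,b)_∞ = +1.
v=13: a=13^0·(≡11), b=13^1·(≡9) mod 13; (11|13)=-1, (9|13)=+1; (−1)^{0·1·6}·(-1)^1·(+1)^0 = -1.
v=19: a=19^2·(≡9), b=19^0·(≡2) mod 19; (9|19)=+1, (2|19)=-1; (−1)^{2·0·9}·(+1)^0·(-1)^2 = +1.
v=17: a=17^0·(≡3), b=17^1·(≡10) mod 17; (3|17)=-1, (10|17)=-1; (−1)^{0·1·8}·(-1)^1·(-1)^0 = -1.
v=7: a=7^2·(≡3), b=7^1·(≡1) mod 7; (3|7)=-1, (1|7)=+1; (−1)^{2·1·3}·(-1)^1·(+1)^2 = -1.
(-37, 391391 / ℚ) ramifies at {2, 7, 11, 13, 17, 37}: a division algebra.

[2, 7, 11, 13, 17, 37]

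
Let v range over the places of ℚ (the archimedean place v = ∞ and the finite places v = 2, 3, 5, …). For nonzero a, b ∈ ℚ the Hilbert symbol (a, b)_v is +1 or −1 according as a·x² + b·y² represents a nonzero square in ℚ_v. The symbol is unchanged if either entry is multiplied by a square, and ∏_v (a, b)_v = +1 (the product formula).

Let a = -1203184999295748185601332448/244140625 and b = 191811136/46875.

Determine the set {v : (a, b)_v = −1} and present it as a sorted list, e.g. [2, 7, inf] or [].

Mod squares: a ≡ -5504216718, b ≡ 74307. Check v ∈ {∞, 2, 3, 5, 7, 11, 13, 17, 31, 37, 47}.
v=47: a=47^3·(≡6), b=47^1·(≡46) mod 47; (6|47)=+1, (46|47)=-1; (−1)^{3·1·23}·(+1)^1·(-1)^3 = +1.
v=13: a=13^3·(≡10), b=13^0·(≡1) mod 13; (10|13)=+1, (1|13)=+1; (−1)^{3·0·6}·(+1)^0·(+1)^3 = +1.
v=∞: -5504216718 < 0 and 74307 > 0  ⇒  (a,b)_∞ = +1.
v=3: a=3^3·(≡2), b=3^-1·(≡1) mod 3; (2|3)=-1, (1|3)=+1; (−1)^{3·-1·1}·(-1)^-1·(+1)^3 = +1.
v=31: a=31^3·(≡4), b=31^1·(≡14) mod 31; (4|31)=+1, (14|31)=+1; (−1)^{3·1·15}·(+1)^1·(+1)^3 = -1.
v=17: a=17^3·(≡11), b=17^1·(≡1) mod 17; (11|17)=-1, (1|17)=+1; (−1)^{3·1·8}·(-1)^1·(+1)^3 = -1.
v=7: a=7^1·(≡2), b=7^0·(≡2) mod 7; (2|7)=+1, (2|7)=+1; (−1)^{1·0·3}·(+1)^0·(+1)^1 = +1.
v=11: a=11^5·(≡7), b=11^2·(≡7) mod 11; (7|11)=-1, (7|11)=-1; (−1)^{5·2·5}·(-1)^2·(-1)^5 = -1.
v=37: a=37^1·(≡9), b=37^0·(≡30) mod 37; (9|37)=+1, (30|37)=+1; (−1)^{1·0·18}·(+1)^0·(+1)^1 = +1.
v=2: v_2(a)=5, v_2(b)=6; units ≡ 1, 3 (mod 8); ε·ε+αω+βω = 0·1+5·1+6·0 ≡ 1  ⇒  (a,b)_2 = -1.
v=5: a=5^-12·(≡2), b=5^-6·(≡2) mod 5; (2|5)=-1, (2|5)=-1; (−1)^{-12·-6·2}·(-1)^-6·(-1)^-12 = +1.
|Ram(-5504216718, 74307)| = 4, even; anisotropic at {2, 11, 17, 31}.

[2, 11, 17, 31]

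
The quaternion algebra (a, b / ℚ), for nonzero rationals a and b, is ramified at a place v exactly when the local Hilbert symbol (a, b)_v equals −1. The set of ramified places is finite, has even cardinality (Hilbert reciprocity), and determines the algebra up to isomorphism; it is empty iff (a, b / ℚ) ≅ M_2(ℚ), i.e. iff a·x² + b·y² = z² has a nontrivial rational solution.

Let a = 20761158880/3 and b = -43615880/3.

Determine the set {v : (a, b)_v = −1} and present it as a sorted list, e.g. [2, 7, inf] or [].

[3, 7]

Mod squares: a ≡ 5610, b ≡ -2310. Check v ∈ {∞, 2, 3, 5, 7, 11, 17}.
v=2: v_2(a)=5, v_2(b)=3; units ≡ 5, 5 (mod 8); ε·ε+αω+βω = 0·0+5·1+3·1 ≡ 0  ⇒  (a,b)_2 = +1.
v=11: a=11^1·(≡9), b=11^1·(≡8) mod 11; (9|11)=+1, (8|11)=-1; (−1)^{1·1·5}·(+1)^1·(-1)^1 = +1.
v=5: a=5^1·(≡2), b=5^1·(≡3) mod 5; (2|5)=-1, (3|5)=-1; (−1)^{1·1·2}·(-1)^1·(-1)^1 = +1.
v=∞: 5610 > 0 and -2310 < 0  ⇒  (a,b)_∞ = +1.
v=3: a=3^-1·(≡1), b=3^-1·(≡1) mod 3; (1|3)=+1, (1|3)=+1; (−1)^{-1·-1·1}·(+1)^-1·(+1)^-1 = -1.
v=7: a=7^4·(≡6), b=7^3·(≡3) mod 7; (6|7)=-1, (3|7)=-1; (−1)^{4·3·3}·(-1)^3·(-1)^4 = -1.
v=17: a=17^3·(≡12), b=17^2·(≡2) mod 17; (12|17)=-1, (2|17)=+1; (−1)^{3·2·8}·(-1)^2·(+1)^3 = +1.
Ram(5610, -2310) = {3, 7}; no ℚ_3-point on the conic.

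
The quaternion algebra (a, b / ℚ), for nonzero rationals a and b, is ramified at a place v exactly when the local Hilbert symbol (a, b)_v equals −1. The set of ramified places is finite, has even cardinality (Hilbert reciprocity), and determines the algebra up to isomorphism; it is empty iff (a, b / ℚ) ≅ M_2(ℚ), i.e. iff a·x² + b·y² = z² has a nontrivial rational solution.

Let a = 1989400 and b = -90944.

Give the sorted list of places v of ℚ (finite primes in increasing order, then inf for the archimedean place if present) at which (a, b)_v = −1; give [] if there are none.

[7, 29]

(a, b) ≡ (406, -29) mod (ℚ^×)²; places V = {2, 5, 7, 29, ∞}.
(a,b)_7: α=3, u≡4; β=2, v≡6 (mod 7); (4|7)=+1, (6|7)=-1; sign (−1)^0·+1^2·-1^3 = -1.
(a,b)_2: α=3, β=6; u≡3, v≡3 (mod 8); ε(u)ε(v)=1·1, αω(v)=3·1, βω(u)=6·1; sum ≡ 0  ⇒  +1.
(a,b)_5: α=2, u≡1; β=0, v≡1 (mod 5); (1|5)=+1, (1|5)=+1; sign (−1)^0·+1^0·+1^2 = +1.
(a,b)_∞: sgn(406)=+, sgn(-29)=−, so +1.
(a,b)_29: α=1, u≡15; β=1, v≡25 (mod 29); (15|29)=-1, (25|29)=+1; sign (−1)^0·-1^1·+1^1 = -1.
Ram(406, -29) = {7, 29}; no ℚ_7-point on the conic.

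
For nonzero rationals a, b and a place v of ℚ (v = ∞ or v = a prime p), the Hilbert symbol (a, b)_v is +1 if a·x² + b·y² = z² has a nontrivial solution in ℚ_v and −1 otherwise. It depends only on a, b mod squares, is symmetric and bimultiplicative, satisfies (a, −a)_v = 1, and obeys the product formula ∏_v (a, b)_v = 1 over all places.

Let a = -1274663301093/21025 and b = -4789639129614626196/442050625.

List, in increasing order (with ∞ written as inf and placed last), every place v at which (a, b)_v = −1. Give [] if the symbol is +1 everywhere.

Mod squares: a ≡ -13, b ≡ -8029. Check v ∈ {∞, 2, 3, 5, 7, 13, 29, 31, 37}.
v=3: a=3^2·(≡2), b=3^4·(≡2) mod 3; (2|3)=-1, (2|3)=-1; (−1)^{2·4·1}·(-1)^4·(-1)^2 = +1.
v=∞: -13 < 0 and -8029 < 0  ⇒  (a,b)_∞ = -1.
v=37: a=37^2·(≡20), b=37^3·(≡17) mod 37; (20|37)=-1, (17|37)=-1; (−1)^{2·3·18}·(-1)^3·(-1)^2 = -1.
v=31: a=31^2·(≡20), b=31^3·(≡19) mod 31; (20|31)=+1, (19|31)=+1; (−1)^{2·3·15}·(+1)^3·(+1)^2 = +1.
v=29: a=29^-2·(≡9), b=29^-4·(≡7) mod 29; (9|29)=+1, (7|29)=+1; (−1)^{-2·-4·14}·(+1)^-4·(+1)^-2 = +1.
v=5: a=5^-2·(≡2), b=5^-4·(≡4) mod 5; (2|5)=-1, (4|5)=+1; (−1)^{-2·-4·2}·(-1)^-4·(+1)^-2 = +1.
v=13: a=13^3·(≡12), b=13^4·(≡6) mod 13; (12|13)=+1, (6|13)=-1; (−1)^{3·4·6}·(+1)^4·(-1)^3 = -1.
v=7: a=7^2·(≡4), b=7^3·(≡1) mod 7; (4|7)=+1, (1|7)=+1; (−1)^{2·3·3}·(+1)^3·(+1)^2 = +1.
v=2: v_2(a)=0, v_2(b)=2; units ≡ 3, 3 (mod 8); ε·ε+αω+βω = 1·1+0·1+2·1 ≡ 1  ⇒  (a,b)_2 = -1.
Ram(-13, -8029) = {2, 13, 37, ∞}; no ℚ_2-point on the conic.

[2, 13, 37, inf]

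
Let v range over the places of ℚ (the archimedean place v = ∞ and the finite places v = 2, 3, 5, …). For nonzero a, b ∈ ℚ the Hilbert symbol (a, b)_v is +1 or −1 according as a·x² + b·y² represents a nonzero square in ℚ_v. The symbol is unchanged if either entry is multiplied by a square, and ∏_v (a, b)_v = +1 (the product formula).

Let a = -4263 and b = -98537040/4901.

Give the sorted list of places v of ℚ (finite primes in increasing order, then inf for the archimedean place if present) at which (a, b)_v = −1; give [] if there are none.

[5, 19, 29, inf]

Mod squares: a ≡ -87, b ≡ -8265. Check v ∈ {∞, 2, 3, 5, 7, 13, 19, 29}.
v=7: a=7^2·(≡4), b=7^4·(≡1) mod 7; (4|7)=+1, (1|7)=+1; (−1)^{2·4·3}·(+1)^4·(+1)^2 = +1.
v=13: a=13^0·(≡1), b=13^-2·(≡3) mod 13; (1|13)=+1, (3|13)=+1; (−1)^{0·-2·6}·(+1)^-2·(+1)^0 = +1.
v=19: a=19^0·(≡12), b=19^1·(≡15) mod 19; (12|19)=-1, (15|19)=-1; (−1)^{0·1·9}·(-1)^1·(-1)^0 = -1.
v=5: a=5^0·(≡2), b=5^1·(≡2) mod 5; (2|5)=-1, (2|5)=-1; (−1)^{0·1·2}·(-1)^1·(-1)^0 = -1.
v=3: a=3^1·(≡1), b=3^3·(≡2) mod 3; (1|3)=+1, (2|3)=-1; (−1)^{1·3·1}·(+1)^3·(-1)^1 = +1.
v=∞: -87 < 0 and -8265 < 0  ⇒  (a,b)_∞ = -1.
v=29: a=29^1·(≡27), b=29^-1·(≡23) mod 29; (27|29)=-1, (23|29)=+1; (−1)^{1·-1·14}·(-1)^-1·(+1)^1 = -1.
v=2: v_2(a)=0, v_2(b)=4; units ≡ 1, 7 (mod 8); ε·ε+αω+βω = 0·1+0·0+4·0 ≡ 0  ⇒  (a,b)_2 = +1.
(-87, -8265 / ℚ) ramifies at {5, 19, 29, ∞}: a division algebra.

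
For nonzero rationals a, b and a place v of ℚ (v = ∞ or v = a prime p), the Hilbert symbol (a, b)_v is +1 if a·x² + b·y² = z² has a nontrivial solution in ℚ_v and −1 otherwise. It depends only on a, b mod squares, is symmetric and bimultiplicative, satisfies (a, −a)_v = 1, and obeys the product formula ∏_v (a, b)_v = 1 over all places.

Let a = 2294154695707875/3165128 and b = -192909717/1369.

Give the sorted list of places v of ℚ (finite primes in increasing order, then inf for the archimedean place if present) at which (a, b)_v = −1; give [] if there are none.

[5, 7, 13, 19]

(a, b) ≡ (397670, -437437) mod (ℚ^×)²; places V = {2, 3, 5, 7, 11, 13, 17, 19, 23, 31, 37, ∞}.
(a,b)_3: α=4, u≡2; β=2, v≡2 (mod 3); (2|3)=-1, (2|3)=-1; sign (−1)^0·-1^2·-1^4 = +1.
(a,b)_23: α=1, u≡22; β=1, v≡16 (mod 23); (22|23)=-1, (16|23)=+1; sign (−1)^1·-1^1·+1^1 = +1.
(a,b)_7: α=3, u≡6; β=3, v≡6 (mod 7); (6|7)=-1, (6|7)=-1; sign (−1)^1·-1^3·-1^3 = -1.
(a,b)_∞: sgn(397670)=+, sgn(-437437)=−, so +1.
(a,b)_17: α=-2, u≡14; β=0, v≡3 (mod 17); (14|17)=-1, (3|17)=-1; sign (−1)^0·-1^0·-1^-2 = +1.
(a,b)_13: α=1, u≡12; β=1, v≡11 (mod 13); (12|13)=+1, (11|13)=-1; sign (−1)^0·+1^1·-1^1 = -1.
(a,b)_5: α=3, u≡1; β=0, v≡2 (mod 5); (1|5)=+1, (2|5)=-1; sign (−1)^0·+1^0·-1^3 = -1.
(a,b)_31: α=2, u≡25; β=0, v≡18 (mod 31); (25|31)=+1, (18|31)=+1; sign (−1)^0·+1^0·+1^2 = +1.
(a,b)_11: α=2, u≡9; β=1, v≡4 (mod 11); (9|11)=+1, (4|11)=+1; sign (−1)^0·+1^1·+1^2 = +1.
(a,b)_2: α=-3, β=0; u≡3, v≡3 (mod 8); ε(u)ε(v)=1·1, αω(v)=-3·1, βω(u)=0·1; sum ≡ 0  ⇒  +1.
(a,b)_19: α=1, u≡11; β=1, v≡1 (mod 19); (11|19)=+1, (1|19)=+1; sign (−1)^1·+1^1·+1^1 = -1.
(a,b)_37: α=-2, u≡22; β=-2, v≡32 (mod 37); (22|37)=-1, (32|37)=-1; sign (−1)^0·-1^-2·-1^-2 = +1.
(397670, -437437 / ℚ) ramifies at {5, 7, 13, 19}: a division algebra.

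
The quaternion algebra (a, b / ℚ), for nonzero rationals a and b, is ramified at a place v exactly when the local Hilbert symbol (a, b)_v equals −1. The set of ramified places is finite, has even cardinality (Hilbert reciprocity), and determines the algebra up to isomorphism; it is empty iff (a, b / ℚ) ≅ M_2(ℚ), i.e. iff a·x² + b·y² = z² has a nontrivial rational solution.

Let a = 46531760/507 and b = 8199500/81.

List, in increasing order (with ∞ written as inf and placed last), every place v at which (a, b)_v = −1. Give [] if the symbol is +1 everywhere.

Mod squares: a ≡ 72105, b ≡ 155. Check v ∈ {∞, 2, 3, 5, 11, 13, 19, 23, 31}.
v=19: a=19^1·(≡10), b=19^0·(≡10) mod 19; (10|19)=-1, (10|19)=-1; (−1)^{1·0·9}·(-1)^0·(-1)^1 = -1.
v=23: a=23^1·(≡17), b=23^2·(≡19) mod 23; (17|23)=-1, (19|23)=-1; (−1)^{1·2·11}·(-1)^2·(-1)^1 = -1.
v=3: a=3^-1·(≡2), b=3^-4·(≡2) mod 3; (2|3)=-1, (2|3)=-1; (−1)^{-1·-4·1}·(-1)^-4·(-1)^-1 = -1.
v=∞: 72105 > 0 and 155 > 0  ⇒  (a,b)_∞ = +1.
v=31: a=31^0·(≡24), b=31^1·(≡20) mod 31; (24|31)=-1, (20|31)=+1; (−1)^{0·1·15}·(-1)^1·(+1)^0 = -1.
v=2: v_2(a)=4, v_2(b)=2; units ≡ 1, 3 (mod 8); ε·ε+αω+βω = 0·1+4·1+2·0 ≡ 0  ⇒  (a,b)_2 = +1.
v=13: a=13^-2·(≡5), b=13^0·(≡12) mod 13; (5|13)=-1, (12|13)=+1; (−1)^{-2·0·6}·(-1)^0·(+1)^-2 = +1.
v=5: a=5^1·(≡1), b=5^3·(≡1) mod 5; (1|5)=+1, (1|5)=+1; (−1)^{1·3·2}·(+1)^3·(+1)^1 = +1.
v=11: a=11^3·(≡2), b=11^0·(≡3) mod 11; (2|11)=-1, (3|11)=+1; (−1)^{3·0·5}·(-1)^0·(+1)^3 = +1.
|Ram(72105, 155)| = 4, even; anisotropic at {3, 19, 23, 31}.

[3, 19, 23, 31]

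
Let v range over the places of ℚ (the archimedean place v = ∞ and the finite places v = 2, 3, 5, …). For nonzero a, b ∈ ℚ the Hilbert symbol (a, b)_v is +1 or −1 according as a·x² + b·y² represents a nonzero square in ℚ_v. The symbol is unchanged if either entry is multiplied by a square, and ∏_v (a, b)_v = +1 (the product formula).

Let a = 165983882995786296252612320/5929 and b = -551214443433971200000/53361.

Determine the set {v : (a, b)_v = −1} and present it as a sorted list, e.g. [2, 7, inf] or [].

[2, 19, 31, 37]

Mod squares: a ≡ 1553630, b ≡ -2506195. Check v ∈ {∞, 2, 3, 5, 7, 11, 13, 17, 19, 23, 31, 37}.
v=19: a=19^1·(≡8), b=19^1·(≡2) mod 19; (8|19)=-1, (2|19)=-1; (−1)^{1·1·9}·(-1)^1·(-1)^1 = -1.
v=2: v_2(a)=5, v_2(b)=12; units ≡ 7, 5 (mod 8); ε·ε+αω+βω = 1·0+5·1+12·0 ≡ 1  ⇒  (a,b)_2 = -1.
v=13: a=13^3·(≡9), b=13^2·(≡3) mod 13; (9|13)=+1, (3|13)=+1; (−1)^{3·2·6}·(+1)^2·(+1)^3 = +1.
v=7: a=7^-2·(≡1), b=7^-2·(≡4) mod 7; (1|7)=+1, (4|7)=+1; (−1)^{-2·-2·3}·(+1)^-2·(+1)^-2 = +1.
v=17: a=17^3·(≡1), b=17^0·(≡9) mod 17; (1|17)=+1, (9|17)=+1; (−1)^{3·0·8}·(+1)^0·(+1)^3 = +1.
v=23: a=23^6·(≡18), b=23^3·(≡18) mod 23; (18|23)=+1, (18|23)=+1; (−1)^{6·3·11}·(+1)^3·(+1)^6 = +1.
v=31: a=31^4·(≡24), b=31^3·(≡13) mod 31; (24|31)=-1, (13|31)=-1; (−1)^{4·3·15}·(-1)^3·(-1)^4 = -1.
v=5: a=5^1·(≡1), b=5^5·(≡1) mod 5; (1|5)=+1, (1|5)=+1; (−1)^{1·5·2}·(+1)^5·(+1)^1 = +1.
v=11: a=11^-2·(≡5), b=11^-2·(≡4) mod 11; (5|11)=+1, (4|11)=+1; (−1)^{-2·-2·5}·(+1)^-2·(+1)^-2 = +1.
v=3: a=3^0·(≡2), b=3^-2·(≡2) mod 3; (2|3)=-1, (2|3)=-1; (−1)^{0·-2·1}·(-1)^-2·(-1)^0 = +1.
v=37: a=37^1·(≡13), b=37^1·(≡3) mod 37; (13|37)=-1, (3|37)=+1; (−1)^{1·1·18}·(-1)^1·(+1)^1 = -1.
v=∞: 1553630 > 0 and -2506195 < 0  ⇒  (a,b)_∞ = +1.
Ram(1553630, -2506195) = {2, 19, 31, 37}; no ℚ_2-point on the conic.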